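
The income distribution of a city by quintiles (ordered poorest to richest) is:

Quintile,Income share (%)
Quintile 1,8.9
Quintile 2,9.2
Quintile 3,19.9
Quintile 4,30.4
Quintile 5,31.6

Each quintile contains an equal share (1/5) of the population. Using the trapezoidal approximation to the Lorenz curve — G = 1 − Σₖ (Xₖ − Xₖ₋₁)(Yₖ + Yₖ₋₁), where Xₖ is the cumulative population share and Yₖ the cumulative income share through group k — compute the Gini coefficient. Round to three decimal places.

0.266

Cumulative income shares Yₖ: 0.0890, 0.1810, 0.3800, 0.6840, 1.0000
Σ (Xₖ−Xₖ₋₁)(Yₖ+Yₖ₋₁) = (1/5)(0.0890+0.0000) + (1/5)(0.1810+0.0890) + (1/5)(0.3800+0.1810) + (1/5)(0.6840+0.3800) + (1/5)(1.0000+0.6840)
  = 0.0178 + 0.0540 + 0.1122 + 0.2128 + 0.3368 = 0.7336
G = 1 − 0.7336 = 0.2664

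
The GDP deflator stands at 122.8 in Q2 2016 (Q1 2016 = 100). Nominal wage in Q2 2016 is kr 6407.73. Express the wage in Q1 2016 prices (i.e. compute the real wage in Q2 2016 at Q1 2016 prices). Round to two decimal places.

5218.02

Real = Nominal ÷ (Index/100) = 6407.73 ÷ (122.8/100)
     = 6407.73 ÷ 1.228 = 5218.0212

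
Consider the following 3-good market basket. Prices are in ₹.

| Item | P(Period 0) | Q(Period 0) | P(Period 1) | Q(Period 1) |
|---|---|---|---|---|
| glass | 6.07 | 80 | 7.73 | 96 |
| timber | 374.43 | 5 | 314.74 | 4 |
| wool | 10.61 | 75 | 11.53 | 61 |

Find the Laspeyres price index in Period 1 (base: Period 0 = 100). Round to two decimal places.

Laspeyres price index uses base-period quantities as weights.
ΣP(Period 1)·Q(Period 0) = 7.73×80 + 314.74×5 + 11.53×75 = 618.4 + 1573.7 + 864.75 = 3056.85
ΣP(Period 0)·Q(Period 0) = 6.07×80 + 374.43×5 + 10.61×75 = 485.6 + 1872.15 + 795.75 = 3153.5
Index = 3056.85 / 3153.5 × 100 = 96.9352

96.94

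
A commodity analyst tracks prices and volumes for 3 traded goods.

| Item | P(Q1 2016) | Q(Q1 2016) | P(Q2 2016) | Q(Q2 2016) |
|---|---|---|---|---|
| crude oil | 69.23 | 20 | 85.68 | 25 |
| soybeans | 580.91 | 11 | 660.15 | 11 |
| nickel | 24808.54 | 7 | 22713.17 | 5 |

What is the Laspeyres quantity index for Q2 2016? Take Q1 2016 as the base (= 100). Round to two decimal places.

Laspeyres quantity index uses base-period prices as weights.
ΣP(Q1 2016)·Q(Q2 2016) = 69.23×25 + 580.91×11 + 24808.54×5 = 1730.75 + 6390.01 + 124042.7 = 132163.46
ΣP(Q1 2016)·Q(Q1 2016) = 69.23×20 + 580.91×11 + 24808.54×7 = 1384.6 + 6390.01 + 173659.78 = 181434.39
Index = 132163.46 / 181434.39 × 100 = 72.8437

72.84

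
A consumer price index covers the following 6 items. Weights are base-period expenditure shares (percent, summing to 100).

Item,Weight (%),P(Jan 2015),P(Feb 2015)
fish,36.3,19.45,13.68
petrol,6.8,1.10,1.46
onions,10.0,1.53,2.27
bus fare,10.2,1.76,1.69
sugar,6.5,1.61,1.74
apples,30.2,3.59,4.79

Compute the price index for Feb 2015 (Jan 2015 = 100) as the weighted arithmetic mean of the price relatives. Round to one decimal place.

106.5

fish: 36.3 × (13.68/19.45) = 36.3 × 0.703342 = 25.5313
petrol: 6.8 × (1.46/1.10) = 6.8 × 1.327273 = 9.0255
onions: 10.0 × (2.27/1.53) = 10.0 × 1.483660 = 14.8366
bus fare: 10.2 × (1.69/1.76) = 10.2 × 0.960227 = 9.7943
sugar: 6.5 × (1.74/1.61) = 6.5 × 1.080745 = 7.0248
apples: 30.2 × (4.79/3.59) = 30.2 × 1.334262 = 40.2947
Index = Σ wᵢ·(p₁ᵢ/p₀ᵢ) = 25.5313 + 9.0255 + 14.8366 + 9.7943 + 7.0248 + 40.2947 = 106.5072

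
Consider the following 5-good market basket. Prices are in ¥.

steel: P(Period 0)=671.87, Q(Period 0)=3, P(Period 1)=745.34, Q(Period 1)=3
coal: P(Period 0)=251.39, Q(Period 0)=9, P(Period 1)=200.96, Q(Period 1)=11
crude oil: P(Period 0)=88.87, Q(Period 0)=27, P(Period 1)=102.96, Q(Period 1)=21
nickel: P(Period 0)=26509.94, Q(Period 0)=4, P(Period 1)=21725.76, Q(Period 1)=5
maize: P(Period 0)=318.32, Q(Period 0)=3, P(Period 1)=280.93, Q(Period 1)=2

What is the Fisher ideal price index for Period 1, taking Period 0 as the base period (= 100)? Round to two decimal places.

Laspeyres component (base-period weights):
ΣP(Period 1)Q(Period 0) = 745.34×3 + 200.96×9 + 102.96×27 + 21725.76×4 + 280.93×3 = 2236.02 + 1808.64 + 2779.92 + 86903.04 + 842.79 = 94570.41
ΣP(Period 0)Q(Period 0) = 671.87×3 + 251.39×9 + 88.87×27 + 26509.94×4 + 318.32×3 = 2015.61 + 2262.51 + 2399.49 + 106039.76 + 954.96 = 113672.33
L = 94570.41 / 113672.33 × 100 = 83.1956
Paasche component (current-period weights):
ΣP(Period 1)Q(Period 1) = 745.34×3 + 200.96×11 + 102.96×21 + 21725.76×5 + 280.93×2 = 2236.02 + 2210.56 + 2162.16 + 108628.8 + 561.86 = 115799.4
ΣP(Period 0)Q(Period 1) = 671.87×3 + 251.39×11 + 88.87×21 + 26509.94×5 + 318.32×2 = 2015.61 + 2765.29 + 1866.27 + 132549.7 + 636.64 = 139833.51
P = 115799.4 / 139833.51 × 100 = 82.8123
Fisher = √(L × P) = √(83.1956 × 82.8123) = 83.0038

83.00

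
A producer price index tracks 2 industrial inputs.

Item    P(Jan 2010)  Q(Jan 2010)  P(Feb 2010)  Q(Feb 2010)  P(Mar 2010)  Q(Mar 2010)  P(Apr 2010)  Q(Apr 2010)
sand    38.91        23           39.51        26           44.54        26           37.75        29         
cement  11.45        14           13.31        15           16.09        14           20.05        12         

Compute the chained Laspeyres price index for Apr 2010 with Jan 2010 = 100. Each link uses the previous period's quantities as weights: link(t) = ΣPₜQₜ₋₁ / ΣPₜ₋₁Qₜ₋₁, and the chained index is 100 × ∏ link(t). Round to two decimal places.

108.00

Link Jan 2010→Feb 2010:
ΣP(Feb 2010)Q(Jan 2010) = 39.51×23 + 13.31×14 = 908.73 + 186.34 = 1095.07
ΣP(Jan 2010)Q(Jan 2010) = 38.91×23 + 11.45×14 = 894.93 + 160.3 = 1055.23
link = 1095.07/1055.23 = 1.037755
Link Feb 2010→Mar 2010:
ΣP(Mar 2010)Q(Feb 2010) = 44.54×26 + 16.09×15 = 1158.04 + 241.35 = 1399.39
ΣP(Feb 2010)Q(Feb 2010) = 39.51×26 + 13.31×15 = 1027.26 + 199.65 = 1226.91
link = 1399.39/1226.91 = 1.140581
Link Mar 2010→Apr 2010:
ΣP(Apr 2010)Q(Mar 2010) = 37.75×26 + 20.05×14 = 981.5 + 280.7 = 1262.2
ΣP(Mar 2010)Q(Mar 2010) = 44.54×26 + 16.09×14 = 1158.04 + 225.26 = 1383.3
link = 1262.2/1383.3 = 0.912456
Chained index = 100 × 1.037755 × 1.140581 × 0.912456 = 108.0022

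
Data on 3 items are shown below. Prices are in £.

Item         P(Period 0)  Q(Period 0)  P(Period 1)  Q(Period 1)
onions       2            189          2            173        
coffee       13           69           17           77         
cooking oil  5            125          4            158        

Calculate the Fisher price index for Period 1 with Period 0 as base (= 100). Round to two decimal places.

Laspeyres component (base-period weights):
ΣP(Period 1)Q(Period 0) = 2×189 + 17×69 + 4×125 = 378 + 1173 + 500 = 2051
ΣP(Period 0)Q(Period 0) = 2×189 + 13×69 + 5×125 = 378 + 897 + 625 = 1900
L = 2051 / 1900 × 100 = 107.9474
Paasche component (current-period weights):
ΣP(Period 1)Q(Period 1) = 2×173 + 17×77 + 4×158 = 346 + 1309 + 632 = 2287
ΣP(Period 0)Q(Period 1) = 2×173 + 13×77 + 5×158 = 346 + 1001 + 790 = 2137
P = 2287 / 2137 × 100 = 107.0192
Fisher = √(L × P) = √(107.9474 × 107.0192) = 107.4823

107.48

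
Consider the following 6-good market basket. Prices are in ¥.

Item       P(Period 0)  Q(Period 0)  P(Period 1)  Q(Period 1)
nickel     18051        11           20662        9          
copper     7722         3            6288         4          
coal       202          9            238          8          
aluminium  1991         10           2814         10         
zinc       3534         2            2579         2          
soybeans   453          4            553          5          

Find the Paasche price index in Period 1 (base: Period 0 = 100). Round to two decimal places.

111.09

Paasche price index uses current-period quantities as weights.
ΣP(Period 1)·Q(Period 1) = 20662×9 + 6288×4 + 238×8 + 2814×10 + 2579×2 + 553×5 = 185958 + 25152 + 1904 + 28140 + 5158 + 2765 = 249077
ΣP(Period 0)·Q(Period 1) = 18051×9 + 7722×4 + 202×8 + 1991×10 + 3534×2 + 453×5 = 162459 + 30888 + 1616 + 19910 + 7068 + 2265 = 224206
Index = 249077 / 224206 × 100 = 111.0929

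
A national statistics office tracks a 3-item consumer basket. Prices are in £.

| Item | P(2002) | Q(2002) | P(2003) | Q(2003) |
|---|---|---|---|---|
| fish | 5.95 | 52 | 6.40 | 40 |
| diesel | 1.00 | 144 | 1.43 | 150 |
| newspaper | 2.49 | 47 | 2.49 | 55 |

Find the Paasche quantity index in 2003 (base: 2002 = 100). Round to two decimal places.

92.63

Paasche quantity index uses current-period prices as weights.
ΣP(2003)·Q(2003) = 6.40×40 + 1.43×150 + 2.49×55 = 256 + 214.5 + 136.95 = 607.45
ΣP(2003)·Q(2002) = 6.40×52 + 1.43×144 + 2.49×47 = 332.8 + 205.92 + 117.03 = 655.75
Index = 607.45 / 655.75 × 100 = 92.6344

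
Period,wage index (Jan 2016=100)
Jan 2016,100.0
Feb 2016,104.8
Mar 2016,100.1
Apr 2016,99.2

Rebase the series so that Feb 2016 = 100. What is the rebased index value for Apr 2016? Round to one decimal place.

94.7

Rebased(Apr 2016) = 99.2 / 104.8 × 100 = 94.6565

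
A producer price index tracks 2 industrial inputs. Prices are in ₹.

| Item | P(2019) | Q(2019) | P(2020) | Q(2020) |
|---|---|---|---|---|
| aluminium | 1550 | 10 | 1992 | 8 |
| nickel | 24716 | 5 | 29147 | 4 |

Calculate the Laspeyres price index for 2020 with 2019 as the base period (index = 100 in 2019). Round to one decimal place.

119.1

Laspeyres price index uses base-period quantities as weights.
ΣP(2020)·Q(2019) = 1992×10 + 29147×5 = 19920 + 145735 = 165655
ΣP(2019)·Q(2019) = 1550×10 + 24716×5 = 15500 + 123580 = 139080
Index = 165655 / 139080 × 100 = 119.1077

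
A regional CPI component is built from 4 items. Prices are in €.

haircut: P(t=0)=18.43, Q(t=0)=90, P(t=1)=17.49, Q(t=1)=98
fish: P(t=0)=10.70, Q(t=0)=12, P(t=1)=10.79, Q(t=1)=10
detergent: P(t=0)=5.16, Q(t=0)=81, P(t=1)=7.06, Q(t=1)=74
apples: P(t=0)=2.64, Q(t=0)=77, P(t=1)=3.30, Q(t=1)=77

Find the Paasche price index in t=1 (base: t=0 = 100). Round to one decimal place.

Paasche price index uses current-period quantities as weights.
ΣP(t=1)·Q(t=1) = 17.49×98 + 10.79×10 + 7.06×74 + 3.30×77 = 1714.02 + 107.9 + 522.44 + 254.1 = 2598.46
ΣP(t=0)·Q(t=1) = 18.43×98 + 10.70×10 + 5.16×74 + 2.64×77 = 1806.14 + 107 + 381.84 + 203.28 = 2498.26
Index = 2598.46 / 2498.26 × 100 = 104.0108

104.0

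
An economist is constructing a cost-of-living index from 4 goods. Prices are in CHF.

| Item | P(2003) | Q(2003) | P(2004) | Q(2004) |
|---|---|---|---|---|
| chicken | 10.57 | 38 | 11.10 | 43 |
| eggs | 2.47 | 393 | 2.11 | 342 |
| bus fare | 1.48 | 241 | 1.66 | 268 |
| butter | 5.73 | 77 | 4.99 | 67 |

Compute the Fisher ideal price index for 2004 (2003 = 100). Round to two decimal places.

94.44

Laspeyres component (base-period weights):
ΣP(2004)Q(2003) = 11.10×38 + 2.11×393 + 1.66×241 + 4.99×77 = 421.8 + 829.23 + 400.06 + 384.23 = 2035.32
ΣP(2003)Q(2003) = 10.57×38 + 2.47×393 + 1.48×241 + 5.73×77 = 401.66 + 970.71 + 356.68 + 441.21 = 2170.26
L = 2035.32 / 2170.26 × 100 = 93.7823
Paasche component (current-period weights):
ΣP(2004)Q(2004) = 11.10×43 + 2.11×342 + 1.66×268 + 4.99×67 = 477.3 + 721.62 + 444.88 + 334.33 = 1978.13
ΣP(2003)Q(2004) = 10.57×43 + 2.47×342 + 1.48×268 + 5.73×67 = 454.51 + 844.74 + 396.64 + 383.91 = 2079.8
P = 1978.13 / 2079.8 × 100 = 95.1115
Fisher = √(L × P) = √(93.7823 × 95.1115) = 94.4446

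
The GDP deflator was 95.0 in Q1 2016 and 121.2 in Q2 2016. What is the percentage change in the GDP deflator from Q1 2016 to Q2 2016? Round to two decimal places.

Change = (121.2 − 95.0) / 95.0 × 100
       = 26.2 / 95.0 × 100 = 27.5789%

27.58%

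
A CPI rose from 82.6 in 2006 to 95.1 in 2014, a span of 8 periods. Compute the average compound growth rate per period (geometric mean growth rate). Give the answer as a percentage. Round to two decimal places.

1.78%

Growth factor = (95.1/82.6)^(1/8) = (1.151332)^(1/8) = 1.017771
Growth rate = 1.017771 − 1 = 0.017771 = 1.7771%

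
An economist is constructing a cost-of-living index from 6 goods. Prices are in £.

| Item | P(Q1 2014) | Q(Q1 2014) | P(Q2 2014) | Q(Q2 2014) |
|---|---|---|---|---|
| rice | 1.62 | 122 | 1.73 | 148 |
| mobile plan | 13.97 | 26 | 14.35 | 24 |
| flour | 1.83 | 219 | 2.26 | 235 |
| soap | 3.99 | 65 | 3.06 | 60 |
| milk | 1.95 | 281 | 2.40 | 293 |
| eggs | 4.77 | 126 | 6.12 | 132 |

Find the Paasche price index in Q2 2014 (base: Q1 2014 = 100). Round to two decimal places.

115.57

Paasche price index uses current-period quantities as weights.
ΣP(Q2 2014)·Q(Q2 2014) = 1.73×148 + 14.35×24 + 2.26×235 + 3.06×60 + 2.40×293 + 6.12×132 = 256.04 + 344.4 + 531.1 + 183.6 + 703.2 + 807.84 = 2826.18
ΣP(Q1 2014)·Q(Q2 2014) = 1.62×148 + 13.97×24 + 1.83×235 + 3.99×60 + 1.95×293 + 4.77×132 = 239.76 + 335.28 + 430.05 + 239.4 + 571.35 + 629.64 = 2445.48
Index = 2826.18 / 2445.48 × 100 = 115.5675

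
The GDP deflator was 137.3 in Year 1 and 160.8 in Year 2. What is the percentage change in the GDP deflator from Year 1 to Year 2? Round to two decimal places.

17.12%

Change = (160.8 − 137.3) / 137.3 × 100
       = 23.5 / 137.3 × 100 = 17.1158%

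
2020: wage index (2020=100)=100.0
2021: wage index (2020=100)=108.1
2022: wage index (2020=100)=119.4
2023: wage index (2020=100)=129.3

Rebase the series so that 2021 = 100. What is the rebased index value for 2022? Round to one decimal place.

110.5

Rebased(2022) = 119.4 / 108.1 × 100 = 110.4533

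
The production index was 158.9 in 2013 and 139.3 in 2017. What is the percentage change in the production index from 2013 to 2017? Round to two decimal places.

-12.33%

Change = (139.3 − 158.9) / 158.9 × 100
       = -19.6 / 158.9 × 100 = -12.3348%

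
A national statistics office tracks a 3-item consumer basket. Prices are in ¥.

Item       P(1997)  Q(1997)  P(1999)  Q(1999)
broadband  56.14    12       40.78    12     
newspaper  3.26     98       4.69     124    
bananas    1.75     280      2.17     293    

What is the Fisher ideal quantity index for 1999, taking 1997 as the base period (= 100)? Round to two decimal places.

108.44

Laspeyres component (base-period weights):
ΣP(1997)Q(1999) = 56.14×12 + 3.26×124 + 1.75×293 = 673.68 + 404.24 + 512.75 = 1590.67
ΣP(1997)Q(1997) = 56.14×12 + 3.26×98 + 1.75×280 = 673.68 + 319.48 + 490 = 1483.16
L = 1590.67 / 1483.16 × 100 = 107.2487
Paasche component (current-period weights):
ΣP(1999)Q(1999) = 40.78×12 + 4.69×124 + 2.17×293 = 489.36 + 581.56 + 635.81 = 1706.73
ΣP(1999)Q(1997) = 40.78×12 + 4.69×98 + 2.17×280 = 489.36 + 459.62 + 607.6 = 1556.58
P = 1706.73 / 1556.58 × 100 = 109.6461
Fisher = √(L × P) = √(107.2487 × 109.6461) = 108.4408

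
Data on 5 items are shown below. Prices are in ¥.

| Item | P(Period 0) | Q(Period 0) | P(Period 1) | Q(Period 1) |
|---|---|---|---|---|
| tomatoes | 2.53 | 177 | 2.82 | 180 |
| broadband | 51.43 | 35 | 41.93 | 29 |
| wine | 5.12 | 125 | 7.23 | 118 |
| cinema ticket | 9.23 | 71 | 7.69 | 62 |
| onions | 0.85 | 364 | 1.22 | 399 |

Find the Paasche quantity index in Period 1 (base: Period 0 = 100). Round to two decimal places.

91.70

Paasche quantity index uses current-period prices as weights.
ΣP(Period 1)·Q(Period 1) = 2.82×180 + 41.93×29 + 7.23×118 + 7.69×62 + 1.22×399 = 507.6 + 1215.97 + 853.14 + 476.78 + 486.78 = 3540.27
ΣP(Period 1)·Q(Period 0) = 2.82×177 + 41.93×35 + 7.23×125 + 7.69×71 + 1.22×364 = 499.14 + 1467.55 + 903.75 + 545.99 + 444.08 = 3860.51
Index = 3540.27 / 3860.51 × 100 = 91.7047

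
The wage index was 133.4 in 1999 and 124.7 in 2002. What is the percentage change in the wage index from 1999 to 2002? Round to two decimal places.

Change = (124.7 − 133.4) / 133.4 × 100
       = -8.7 / 133.4 × 100 = -6.5217%

-6.52%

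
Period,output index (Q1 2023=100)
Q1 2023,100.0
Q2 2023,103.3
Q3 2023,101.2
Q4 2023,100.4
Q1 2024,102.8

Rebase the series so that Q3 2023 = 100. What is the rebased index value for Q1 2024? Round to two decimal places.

101.58

Rebased(Q1 2024) = 102.8 / 101.2 × 100 = 101.5810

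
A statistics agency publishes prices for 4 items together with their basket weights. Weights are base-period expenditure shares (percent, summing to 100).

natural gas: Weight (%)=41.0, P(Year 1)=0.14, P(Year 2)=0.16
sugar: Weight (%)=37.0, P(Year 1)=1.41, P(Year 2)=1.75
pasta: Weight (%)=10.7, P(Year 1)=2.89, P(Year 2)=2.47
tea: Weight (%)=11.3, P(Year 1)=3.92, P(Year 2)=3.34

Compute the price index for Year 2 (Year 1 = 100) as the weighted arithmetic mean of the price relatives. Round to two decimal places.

111.55

natural gas: 41.0 × (0.16/0.14) = 41.0 × 1.142857 = 46.8571
sugar: 37.0 × (1.75/1.41) = 37.0 × 1.241135 = 45.9220
pasta: 10.7 × (2.47/2.89) = 10.7 × 0.854671 = 9.1450
tea: 11.3 × (3.34/3.92) = 11.3 × 0.852041 = 9.6281
Index = Σ wᵢ·(p₁ᵢ/p₀ᵢ) = 46.8571 + 45.9220 + 9.1450 + 9.6281 = 111.5522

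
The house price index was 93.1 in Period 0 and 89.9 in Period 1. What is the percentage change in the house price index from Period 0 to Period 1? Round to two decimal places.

Change = (89.9 − 93.1) / 93.1 × 100
       = -3.2 / 93.1 × 100 = -3.4372%

-3.44%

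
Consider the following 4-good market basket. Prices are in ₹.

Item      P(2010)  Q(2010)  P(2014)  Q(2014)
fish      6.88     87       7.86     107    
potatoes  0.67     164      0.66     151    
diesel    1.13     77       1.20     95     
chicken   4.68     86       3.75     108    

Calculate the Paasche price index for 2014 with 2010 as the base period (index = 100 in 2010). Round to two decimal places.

Paasche price index uses current-period quantities as weights.
ΣP(2014)·Q(2014) = 7.86×107 + 0.66×151 + 1.20×95 + 3.75×108 = 841.02 + 99.66 + 114 + 405 = 1459.68
ΣP(2010)·Q(2014) = 6.88×107 + 0.67×151 + 1.13×95 + 4.68×108 = 736.16 + 101.17 + 107.35 + 505.44 = 1450.12
Index = 1459.68 / 1450.12 × 100 = 100.6593

100.66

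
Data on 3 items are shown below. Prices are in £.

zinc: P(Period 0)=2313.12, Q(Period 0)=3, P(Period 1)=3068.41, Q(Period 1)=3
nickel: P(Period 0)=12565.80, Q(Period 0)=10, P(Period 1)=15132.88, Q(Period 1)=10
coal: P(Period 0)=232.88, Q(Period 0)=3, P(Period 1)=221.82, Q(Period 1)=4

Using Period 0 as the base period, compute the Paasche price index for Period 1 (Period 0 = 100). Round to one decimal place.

120.9

Paasche price index uses current-period quantities as weights.
ΣP(Period 1)·Q(Period 1) = 3068.41×3 + 15132.88×10 + 221.82×4 = 9205.23 + 151328.8 + 887.28 = 161421.31
ΣP(Period 0)·Q(Period 1) = 2313.12×3 + 12565.80×10 + 232.88×4 = 6939.36 + 125658 + 931.52 = 133528.88
Index = 161421.31 / 133528.88 × 100 = 120.8887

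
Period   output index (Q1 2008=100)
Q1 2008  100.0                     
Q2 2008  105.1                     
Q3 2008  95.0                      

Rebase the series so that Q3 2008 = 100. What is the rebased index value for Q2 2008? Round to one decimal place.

Rebased(Q2 2008) = 105.1 / 95.0 × 100 = 110.6316

110.6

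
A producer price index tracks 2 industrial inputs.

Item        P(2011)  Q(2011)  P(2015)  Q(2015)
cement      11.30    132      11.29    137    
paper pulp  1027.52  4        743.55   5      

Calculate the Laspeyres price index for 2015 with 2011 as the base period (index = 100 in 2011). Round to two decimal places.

79.70

Laspeyres price index uses base-period quantities as weights.
ΣP(2015)·Q(2011) = 11.29×132 + 743.55×4 = 1490.28 + 2974.2 = 4464.48
ΣP(2011)·Q(2011) = 11.30×132 + 1027.52×4 = 1491.6 + 4110.08 = 5601.68
Index = 4464.48 / 5601.68 × 100 = 79.6989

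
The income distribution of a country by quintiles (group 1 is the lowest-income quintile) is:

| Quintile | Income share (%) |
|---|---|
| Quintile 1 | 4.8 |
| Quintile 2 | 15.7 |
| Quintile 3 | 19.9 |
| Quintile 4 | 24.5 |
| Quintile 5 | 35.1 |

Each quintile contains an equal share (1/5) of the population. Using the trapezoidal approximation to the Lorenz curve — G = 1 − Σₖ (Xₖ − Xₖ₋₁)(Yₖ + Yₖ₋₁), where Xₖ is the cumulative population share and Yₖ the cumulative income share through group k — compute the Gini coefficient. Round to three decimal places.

Cumulative income shares Yₖ: 0.0480, 0.2050, 0.4040, 0.6490, 1.0000
Σ (Xₖ−Xₖ₋₁)(Yₖ+Yₖ₋₁) = (1/5)(0.0480+0.0000) + (1/5)(0.2050+0.0480) + (1/5)(0.4040+0.2050) + (1/5)(0.6490+0.4040) + (1/5)(1.0000+0.6490)
  = 0.0096 + 0.0506 + 0.1218 + 0.2106 + 0.3298 = 0.7224
G = 1 − 0.7224 = 0.2776

0.278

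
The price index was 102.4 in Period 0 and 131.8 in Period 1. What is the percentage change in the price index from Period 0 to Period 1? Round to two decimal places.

28.71%

Change = (131.8 − 102.4) / 102.4 × 100
       = 29.4 / 102.4 × 100 = 28.7109%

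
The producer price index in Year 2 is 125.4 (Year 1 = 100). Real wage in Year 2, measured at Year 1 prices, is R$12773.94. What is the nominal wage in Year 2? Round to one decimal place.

Nominal = Real × (Index/100) = 12773.94 × (125.4/100)
        = 12773.94 × 1.254 = 16018.5208

16018.5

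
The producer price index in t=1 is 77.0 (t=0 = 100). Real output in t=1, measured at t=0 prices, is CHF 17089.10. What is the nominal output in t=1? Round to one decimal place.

Nominal = Real × (Index/100) = 17089.10 × (77.0/100)
        = 17089.10 × 0.770 = 13158.6070

13158.6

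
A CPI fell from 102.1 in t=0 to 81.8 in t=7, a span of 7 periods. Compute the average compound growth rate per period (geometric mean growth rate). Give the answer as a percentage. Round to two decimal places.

-3.12%

Growth factor = (81.8/102.1)^(1/7) = (0.801175)^(1/7) = 0.968828
Growth rate = 0.968828 − 1 = -0.031172 = -3.1172%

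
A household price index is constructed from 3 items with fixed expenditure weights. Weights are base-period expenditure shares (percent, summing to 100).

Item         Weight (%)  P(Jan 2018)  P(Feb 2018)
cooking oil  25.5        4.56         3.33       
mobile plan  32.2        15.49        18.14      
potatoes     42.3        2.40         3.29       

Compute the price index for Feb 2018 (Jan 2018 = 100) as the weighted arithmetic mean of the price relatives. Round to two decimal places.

cooking oil: 25.5 × (3.33/4.56) = 25.5 × 0.730263 = 18.6217
mobile plan: 32.2 × (18.14/15.49) = 32.2 × 1.171078 = 37.7087
potatoes: 42.3 × (3.29/2.40) = 42.3 × 1.370833 = 57.9862
Index = Σ wᵢ·(p₁ᵢ/p₀ᵢ) = 18.6217 + 37.7087 + 57.9862 = 114.3167

114.32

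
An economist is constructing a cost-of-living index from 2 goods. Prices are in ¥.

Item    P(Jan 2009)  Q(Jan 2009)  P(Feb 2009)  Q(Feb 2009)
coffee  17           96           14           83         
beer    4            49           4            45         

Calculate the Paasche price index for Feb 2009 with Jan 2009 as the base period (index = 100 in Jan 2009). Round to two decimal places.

Paasche price index uses current-period quantities as weights.
ΣP(Feb 2009)·Q(Feb 2009) = 14×83 + 4×45 = 1162 + 180 = 1342
ΣP(Jan 2009)·Q(Feb 2009) = 17×83 + 4×45 = 1411 + 180 = 1591
Index = 1342 / 1591 × 100 = 84.3495

84.35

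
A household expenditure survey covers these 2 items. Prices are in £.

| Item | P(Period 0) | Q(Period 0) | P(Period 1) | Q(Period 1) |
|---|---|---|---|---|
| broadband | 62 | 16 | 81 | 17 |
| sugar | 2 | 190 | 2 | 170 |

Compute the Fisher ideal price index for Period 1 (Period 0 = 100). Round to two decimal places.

Laspeyres component (base-period weights):
ΣP(Period 1)Q(Period 0) = 81×16 + 2×190 = 1296 + 380 = 1676
ΣP(Period 0)Q(Period 0) = 62×16 + 2×190 = 992 + 380 = 1372
L = 1676 / 1372 × 100 = 122.1574
Paasche component (current-period weights):
ΣP(Period 1)Q(Period 1) = 81×17 + 2×170 = 1377 + 340 = 1717
ΣP(Period 0)Q(Period 1) = 62×17 + 2×170 = 1054 + 340 = 1394
P = 1717 / 1394 × 100 = 123.1707
Fisher = √(L × P) = √(122.1574 × 123.1707) = 122.6630

122.66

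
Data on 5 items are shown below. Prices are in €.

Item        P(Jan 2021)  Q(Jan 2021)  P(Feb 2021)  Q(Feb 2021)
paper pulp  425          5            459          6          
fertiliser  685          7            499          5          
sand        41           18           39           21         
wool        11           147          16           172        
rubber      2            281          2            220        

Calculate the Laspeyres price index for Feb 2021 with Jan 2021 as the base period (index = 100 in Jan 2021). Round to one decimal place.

Laspeyres price index uses base-period quantities as weights.
ΣP(Feb 2021)·Q(Jan 2021) = 459×5 + 499×7 + 39×18 + 16×147 + 2×281 = 2295 + 3493 + 702 + 2352 + 562 = 9404
ΣP(Jan 2021)·Q(Jan 2021) = 425×5 + 685×7 + 41×18 + 11×147 + 2×281 = 2125 + 4795 + 738 + 1617 + 562 = 9837
Index = 9404 / 9837 × 100 = 95.5983

95.6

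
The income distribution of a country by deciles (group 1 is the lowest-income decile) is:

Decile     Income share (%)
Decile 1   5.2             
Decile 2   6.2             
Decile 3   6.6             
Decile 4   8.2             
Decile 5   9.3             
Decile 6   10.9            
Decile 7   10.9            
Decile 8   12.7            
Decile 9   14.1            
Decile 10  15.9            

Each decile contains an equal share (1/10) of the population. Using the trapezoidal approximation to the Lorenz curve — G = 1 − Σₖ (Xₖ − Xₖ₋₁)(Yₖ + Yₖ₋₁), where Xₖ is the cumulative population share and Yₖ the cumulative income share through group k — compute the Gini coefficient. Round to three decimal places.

0.192

Cumulative income shares Yₖ: 0.0520, 0.1140, 0.1800, 0.2620, 0.3550, 0.4640, 0.5730, 0.7000, 0.8410, 1.0000
Σ (Xₖ−Xₖ₋₁)(Yₖ+Yₖ₋₁) = (1/10)(0.0520+0.0000) + (1/10)(0.1140+0.0520) + (1/10)(0.1800+0.1140) + (1/10)(0.2620+0.1800) + (1/10)(0.3550+0.2620) + (1/10)(0.4640+0.3550) + (1/10)(0.5730+0.4640) + (1/10)(0.7000+0.5730) + (1/10)(0.8410+0.7000) + (1/10)(1.0000+0.8410)
  = 0.0052 + 0.0166 + 0.0294 + 0.0442 + 0.0617 + 0.0819 + 0.1037 + 0.1273 + 0.1541 + 0.1841 = 0.8082
G = 1 − 0.8082 = 0.1918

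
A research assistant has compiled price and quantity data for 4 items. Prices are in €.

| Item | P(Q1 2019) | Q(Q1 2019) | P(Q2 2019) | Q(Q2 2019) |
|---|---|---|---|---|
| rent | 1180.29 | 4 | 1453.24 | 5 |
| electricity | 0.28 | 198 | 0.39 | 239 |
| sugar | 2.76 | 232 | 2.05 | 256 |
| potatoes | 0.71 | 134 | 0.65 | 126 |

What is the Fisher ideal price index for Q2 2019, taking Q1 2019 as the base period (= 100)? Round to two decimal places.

117.42

Laspeyres component (base-period weights):
ΣP(Q2 2019)Q(Q1 2019) = 1453.24×4 + 0.39×198 + 2.05×232 + 0.65×134 = 5812.96 + 77.22 + 475.6 + 87.1 = 6452.88
ΣP(Q1 2019)Q(Q1 2019) = 1180.29×4 + 0.28×198 + 2.76×232 + 0.71×134 = 4721.16 + 55.44 + 640.32 + 95.14 = 5512.06
L = 6452.88 / 5512.06 × 100 = 117.0684
Paasche component (current-period weights):
ΣP(Q2 2019)Q(Q2 2019) = 1453.24×5 + 0.39×239 + 2.05×256 + 0.65×126 = 7266.2 + 93.21 + 524.8 + 81.9 = 7966.11
ΣP(Q1 2019)Q(Q2 2019) = 1180.29×5 + 0.28×239 + 2.76×256 + 0.71×126 = 5901.45 + 66.92 + 706.56 + 89.46 = 6764.39
P = 7966.11 / 6764.39 × 100 = 117.7654
Fisher = √(L × P) = √(117.0684 × 117.7654) = 117.4164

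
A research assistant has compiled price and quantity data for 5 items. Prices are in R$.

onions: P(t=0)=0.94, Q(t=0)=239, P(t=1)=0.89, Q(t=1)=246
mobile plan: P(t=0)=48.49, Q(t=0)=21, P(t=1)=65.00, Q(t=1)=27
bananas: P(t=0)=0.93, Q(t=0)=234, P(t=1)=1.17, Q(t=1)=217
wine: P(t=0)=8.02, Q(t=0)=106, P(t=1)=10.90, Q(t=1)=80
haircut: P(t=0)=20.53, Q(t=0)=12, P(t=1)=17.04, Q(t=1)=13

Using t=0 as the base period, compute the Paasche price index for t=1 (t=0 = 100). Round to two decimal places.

125.30

Paasche price index uses current-period quantities as weights.
ΣP(t=1)·Q(t=1) = 0.89×246 + 65.00×27 + 1.17×217 + 10.90×80 + 17.04×13 = 218.94 + 1755 + 253.89 + 872 + 221.52 = 3321.35
ΣP(t=0)·Q(t=1) = 0.94×246 + 48.49×27 + 0.93×217 + 8.02×80 + 20.53×13 = 231.24 + 1309.23 + 201.81 + 641.6 + 266.89 = 2650.77
Index = 3321.35 / 2650.77 × 100 = 125.2976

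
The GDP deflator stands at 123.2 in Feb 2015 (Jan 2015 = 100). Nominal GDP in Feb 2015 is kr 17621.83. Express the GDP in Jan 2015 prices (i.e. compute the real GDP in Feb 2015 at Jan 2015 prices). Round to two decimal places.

Real = Nominal ÷ (Index/100) = 17621.83 ÷ (123.2/100)
     = 17621.83 ÷ 1.232 = 14303.4334

14303.43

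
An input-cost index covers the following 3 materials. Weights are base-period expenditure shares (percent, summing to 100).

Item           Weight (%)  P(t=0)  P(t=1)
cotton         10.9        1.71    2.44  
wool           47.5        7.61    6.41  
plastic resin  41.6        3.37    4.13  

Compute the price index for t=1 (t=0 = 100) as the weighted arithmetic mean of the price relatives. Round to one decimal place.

106.5

cotton: 10.9 × (2.44/1.71) = 10.9 × 1.426901 = 15.5532
wool: 47.5 × (6.41/7.61) = 47.5 × 0.842313 = 40.0099
plastic resin: 41.6 × (4.13/3.37) = 41.6 × 1.225519 = 50.9816
Index = Σ wᵢ·(p₁ᵢ/p₀ᵢ) = 15.5532 + 40.0099 + 50.9816 = 106.5447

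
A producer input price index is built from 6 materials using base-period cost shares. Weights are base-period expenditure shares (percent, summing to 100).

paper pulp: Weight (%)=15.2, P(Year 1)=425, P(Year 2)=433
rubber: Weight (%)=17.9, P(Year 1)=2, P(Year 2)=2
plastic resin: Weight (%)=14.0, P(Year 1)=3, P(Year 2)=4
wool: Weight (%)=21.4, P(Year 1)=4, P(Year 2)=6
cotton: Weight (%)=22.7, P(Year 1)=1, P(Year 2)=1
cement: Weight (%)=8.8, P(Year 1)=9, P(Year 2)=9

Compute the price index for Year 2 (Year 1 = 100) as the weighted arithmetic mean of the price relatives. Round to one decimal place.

115.7

paper pulp: 15.2 × (433/425) = 15.2 × 1.018824 = 15.4861
rubber: 17.9 × (2/2) = 17.9 × 1.000000 = 17.9000
plastic resin: 14.0 × (4/3) = 14.0 × 1.333333 = 18.6667
wool: 21.4 × (6/4) = 21.4 × 1.500000 = 32.1000
cotton: 22.7 × (1/1) = 22.7 × 1.000000 = 22.7000
cement: 8.8 × (9/9) = 8.8 × 1.000000 = 8.8000
Index = Σ wᵢ·(p₁ᵢ/p₀ᵢ) = 15.4861 + 17.9000 + 18.6667 + 32.1000 + 22.7000 + 8.8000 = 115.6528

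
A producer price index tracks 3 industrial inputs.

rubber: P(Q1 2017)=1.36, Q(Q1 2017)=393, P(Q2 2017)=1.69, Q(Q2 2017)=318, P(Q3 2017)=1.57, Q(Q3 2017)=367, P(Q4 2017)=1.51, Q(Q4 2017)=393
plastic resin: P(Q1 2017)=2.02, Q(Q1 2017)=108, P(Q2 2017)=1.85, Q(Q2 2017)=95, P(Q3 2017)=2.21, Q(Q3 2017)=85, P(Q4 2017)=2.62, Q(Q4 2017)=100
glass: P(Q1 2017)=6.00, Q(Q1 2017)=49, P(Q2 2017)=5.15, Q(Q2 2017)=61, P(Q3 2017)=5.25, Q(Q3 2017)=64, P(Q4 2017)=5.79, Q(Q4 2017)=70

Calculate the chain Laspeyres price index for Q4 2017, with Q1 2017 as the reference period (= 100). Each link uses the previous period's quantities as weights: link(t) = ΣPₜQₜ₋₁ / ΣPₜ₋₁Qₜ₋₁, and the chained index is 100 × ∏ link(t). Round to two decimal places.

Link Q1 2017→Q2 2017:
ΣP(Q2 2017)Q(Q1 2017) = 1.69×393 + 1.85×108 + 5.15×49 = 664.17 + 199.8 + 252.35 = 1116.32
ΣP(Q1 2017)Q(Q1 2017) = 1.36×393 + 2.02×108 + 6.00×49 = 534.48 + 218.16 + 294 = 1046.64
link = 1116.32/1046.64 = 1.066575
Link Q2 2017→Q3 2017:
ΣP(Q3 2017)Q(Q2 2017) = 1.57×318 + 2.21×95 + 5.25×61 = 499.26 + 209.95 + 320.25 = 1029.46
ΣP(Q2 2017)Q(Q2 2017) = 1.69×318 + 1.85×95 + 5.15×61 = 537.42 + 175.75 + 314.15 = 1027.32
link = 1029.46/1027.32 = 1.002083
Link Q3 2017→Q4 2017:
ΣP(Q4 2017)Q(Q3 2017) = 1.51×367 + 2.62×85 + 5.79×64 = 554.17 + 222.7 + 370.56 = 1147.43
ΣP(Q3 2017)Q(Q3 2017) = 1.57×367 + 2.21×85 + 5.25×64 = 576.19 + 187.85 + 336 = 1100.04
link = 1147.43/1100.04 = 1.043080
Chained index = 100 × 1.066575 × 1.002083 × 1.043080 = 111.4841

111.48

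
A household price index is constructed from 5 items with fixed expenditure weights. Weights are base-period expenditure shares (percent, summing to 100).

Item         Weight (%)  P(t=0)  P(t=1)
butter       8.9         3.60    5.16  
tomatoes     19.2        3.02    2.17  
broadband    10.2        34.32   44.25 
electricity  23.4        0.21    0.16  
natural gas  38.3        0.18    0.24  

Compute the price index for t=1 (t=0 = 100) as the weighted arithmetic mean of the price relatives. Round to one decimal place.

butter: 8.9 × (5.16/3.60) = 8.9 × 1.433333 = 12.7567
tomatoes: 19.2 × (2.17/3.02) = 19.2 × 0.718543 = 13.7960
broadband: 10.2 × (44.25/34.32) = 10.2 × 1.289336 = 13.1512
electricity: 23.4 × (0.16/0.21) = 23.4 × 0.761905 = 17.8286
natural gas: 38.3 × (0.24/0.18) = 38.3 × 1.333333 = 51.0667
Index = Σ wᵢ·(p₁ᵢ/p₀ᵢ) = 12.7567 + 13.7960 + 13.1512 + 17.8286 + 51.0667 = 108.5992

108.6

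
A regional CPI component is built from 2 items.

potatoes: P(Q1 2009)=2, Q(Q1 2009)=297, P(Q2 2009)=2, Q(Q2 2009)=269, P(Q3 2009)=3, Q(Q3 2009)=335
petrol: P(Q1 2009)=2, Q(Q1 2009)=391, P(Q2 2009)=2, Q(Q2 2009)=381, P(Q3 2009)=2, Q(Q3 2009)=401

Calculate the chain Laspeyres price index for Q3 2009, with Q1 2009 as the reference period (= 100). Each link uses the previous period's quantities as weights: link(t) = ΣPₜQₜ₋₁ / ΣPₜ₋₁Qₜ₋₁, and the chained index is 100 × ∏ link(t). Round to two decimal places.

120.69

Link Q1 2009→Q2 2009:
ΣP(Q2 2009)Q(Q1 2009) = 2×297 + 2×391 = 594 + 782 = 1376
ΣP(Q1 2009)Q(Q1 2009) = 2×297 + 2×391 = 594 + 782 = 1376
link = 1376/1376 = 1.000000
Link Q2 2009→Q3 2009:
ΣP(Q3 2009)Q(Q2 2009) = 3×269 + 2×381 = 807 + 762 = 1569
ΣP(Q2 2009)Q(Q2 2009) = 2×269 + 2×381 = 538 + 762 = 1300
link = 1569/1300 = 1.206923
Chained index = 100 × 1.000000 × 1.206923 = 120.6923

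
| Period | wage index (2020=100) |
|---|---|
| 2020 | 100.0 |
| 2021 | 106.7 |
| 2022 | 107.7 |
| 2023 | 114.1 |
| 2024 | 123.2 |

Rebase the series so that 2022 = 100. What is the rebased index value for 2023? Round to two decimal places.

Rebased(2023) = 114.1 / 107.7 × 100 = 105.9424

105.94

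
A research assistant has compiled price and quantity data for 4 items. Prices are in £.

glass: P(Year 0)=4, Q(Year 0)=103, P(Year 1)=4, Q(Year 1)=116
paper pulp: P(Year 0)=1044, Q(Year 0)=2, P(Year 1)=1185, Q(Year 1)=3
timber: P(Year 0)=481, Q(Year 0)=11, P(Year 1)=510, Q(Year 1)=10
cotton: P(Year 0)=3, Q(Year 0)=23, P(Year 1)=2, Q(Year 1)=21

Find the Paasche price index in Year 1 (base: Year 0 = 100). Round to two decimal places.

Paasche price index uses current-period quantities as weights.
ΣP(Year 1)·Q(Year 1) = 4×116 + 1185×3 + 510×10 + 2×21 = 464 + 3555 + 5100 + 42 = 9161
ΣP(Year 0)·Q(Year 1) = 4×116 + 1044×3 + 481×10 + 3×21 = 464 + 3132 + 4810 + 63 = 8469
Index = 9161 / 8469 × 100 = 108.1710

108.17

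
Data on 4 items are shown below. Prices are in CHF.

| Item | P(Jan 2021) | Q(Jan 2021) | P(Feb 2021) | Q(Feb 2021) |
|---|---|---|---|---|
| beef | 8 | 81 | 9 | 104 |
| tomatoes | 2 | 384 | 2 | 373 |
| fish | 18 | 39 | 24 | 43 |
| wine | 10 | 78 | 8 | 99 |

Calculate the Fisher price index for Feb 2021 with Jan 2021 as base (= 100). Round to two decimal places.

105.20

Laspeyres component (base-period weights):
ΣP(Feb 2021)Q(Jan 2021) = 9×81 + 2×384 + 24×39 + 8×78 = 729 + 768 + 936 + 624 = 3057
ΣP(Jan 2021)Q(Jan 2021) = 8×81 + 2×384 + 18×39 + 10×78 = 648 + 768 + 702 + 780 = 2898
L = 3057 / 2898 × 100 = 105.4865
Paasche component (current-period weights):
ΣP(Feb 2021)Q(Feb 2021) = 9×104 + 2×373 + 24×43 + 8×99 = 936 + 746 + 1032 + 792 = 3506
ΣP(Jan 2021)Q(Feb 2021) = 8×104 + 2×373 + 18×43 + 10×99 = 832 + 746 + 774 + 990 = 3342
P = 3506 / 3342 × 100 = 104.9072
Fisher = √(L × P) = √(105.4865 × 104.9072) = 105.1965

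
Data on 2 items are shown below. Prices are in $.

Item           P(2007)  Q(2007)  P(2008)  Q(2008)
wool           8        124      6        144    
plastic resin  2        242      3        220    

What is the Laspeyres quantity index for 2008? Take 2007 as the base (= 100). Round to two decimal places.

Laspeyres quantity index uses base-period prices as weights.
ΣP(2007)·Q(2008) = 8×144 + 2×220 = 1152 + 440 = 1592
ΣP(2007)·Q(2007) = 8×124 + 2×242 = 992 + 484 = 1476
Index = 1592 / 1476 × 100 = 107.8591

107.86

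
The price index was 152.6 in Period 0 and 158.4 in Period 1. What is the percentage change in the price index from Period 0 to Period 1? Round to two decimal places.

Change = (158.4 − 152.6) / 152.6 × 100
       = 5.8 / 152.6 × 100 = 3.8008%

3.80%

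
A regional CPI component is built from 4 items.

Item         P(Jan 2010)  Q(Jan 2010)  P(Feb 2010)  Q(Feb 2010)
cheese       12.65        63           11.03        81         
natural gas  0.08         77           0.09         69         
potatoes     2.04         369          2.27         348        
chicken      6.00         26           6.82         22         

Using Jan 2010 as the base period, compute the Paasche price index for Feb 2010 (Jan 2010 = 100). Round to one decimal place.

98.3

Paasche price index uses current-period quantities as weights.
ΣP(Feb 2010)·Q(Feb 2010) = 11.03×81 + 0.09×69 + 2.27×348 + 6.82×22 = 893.43 + 6.21 + 789.96 + 150.04 = 1839.64
ΣP(Jan 2010)·Q(Feb 2010) = 12.65×81 + 0.08×69 + 2.04×348 + 6.00×22 = 1024.65 + 5.52 + 709.92 + 132 = 1872.09
Index = 1839.64 / 1872.09 × 100 = 98.2666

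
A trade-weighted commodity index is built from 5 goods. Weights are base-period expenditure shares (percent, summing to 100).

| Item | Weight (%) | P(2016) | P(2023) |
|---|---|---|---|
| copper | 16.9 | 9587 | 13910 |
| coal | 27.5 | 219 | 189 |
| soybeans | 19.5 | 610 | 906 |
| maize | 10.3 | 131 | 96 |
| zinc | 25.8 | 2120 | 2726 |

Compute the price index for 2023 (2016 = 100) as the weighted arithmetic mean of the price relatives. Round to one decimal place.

117.9

copper: 16.9 × (13910/9587) = 16.9 × 1.450923 = 24.5206
coal: 27.5 × (189/219) = 27.5 × 0.863014 = 23.7329
soybeans: 19.5 × (906/610) = 19.5 × 1.485246 = 28.9623
maize: 10.3 × (96/131) = 10.3 × 0.732824 = 7.5481
zinc: 25.8 × (2726/2120) = 25.8 × 1.285849 = 33.1749
Index = Σ wᵢ·(p₁ᵢ/p₀ᵢ) = 24.5206 + 23.7329 + 28.9623 + 7.5481 + 33.1749 = 117.9388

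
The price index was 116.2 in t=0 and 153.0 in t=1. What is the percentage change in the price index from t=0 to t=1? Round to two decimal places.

Change = (153.0 − 116.2) / 116.2 × 100
       = 36.8 / 116.2 × 100 = 31.6695%

31.67%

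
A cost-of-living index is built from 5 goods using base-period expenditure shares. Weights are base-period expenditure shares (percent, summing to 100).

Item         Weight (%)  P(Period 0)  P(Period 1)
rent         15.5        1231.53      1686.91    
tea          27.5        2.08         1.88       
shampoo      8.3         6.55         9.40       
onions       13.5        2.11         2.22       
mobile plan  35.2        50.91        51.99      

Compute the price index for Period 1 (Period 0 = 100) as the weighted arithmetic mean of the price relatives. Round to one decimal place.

108.1

rent: 15.5 × (1686.91/1231.53) = 15.5 × 1.369768 = 21.2314
tea: 27.5 × (1.88/2.08) = 27.5 × 0.903846 = 24.8558
shampoo: 8.3 × (9.40/6.55) = 8.3 × 1.435115 = 11.9115
onions: 13.5 × (2.22/2.11) = 13.5 × 1.052133 = 14.2038
mobile plan: 35.2 × (51.99/50.91) = 35.2 × 1.021214 = 35.9467
Index = Σ wᵢ·(p₁ᵢ/p₀ᵢ) = 21.2314 + 24.8558 + 11.9115 + 14.2038 + 35.9467 = 108.1491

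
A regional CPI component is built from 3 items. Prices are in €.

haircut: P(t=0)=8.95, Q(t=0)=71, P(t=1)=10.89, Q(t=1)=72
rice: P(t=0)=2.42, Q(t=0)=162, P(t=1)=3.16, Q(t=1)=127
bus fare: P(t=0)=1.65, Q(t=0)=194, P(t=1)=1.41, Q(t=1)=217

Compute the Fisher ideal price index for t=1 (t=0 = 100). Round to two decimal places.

Laspeyres component (base-period weights):
ΣP(t=1)Q(t=0) = 10.89×71 + 3.16×162 + 1.41×194 = 773.19 + 511.92 + 273.54 = 1558.65
ΣP(t=0)Q(t=0) = 8.95×71 + 2.42×162 + 1.65×194 = 635.45 + 392.04 + 320.1 = 1347.59
L = 1558.65 / 1347.59 × 100 = 115.6620
Paasche component (current-period weights):
ΣP(t=1)Q(t=1) = 10.89×72 + 3.16×127 + 1.41×217 = 784.08 + 401.32 + 305.97 = 1491.37
ΣP(t=0)Q(t=1) = 8.95×72 + 2.42×127 + 1.65×217 = 644.4 + 307.34 + 358.05 = 1309.79
P = 1491.37 / 1309.79 × 100 = 113.8633
Fisher = √(L × P) = √(115.6620 × 113.8633) = 114.7591

114.76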